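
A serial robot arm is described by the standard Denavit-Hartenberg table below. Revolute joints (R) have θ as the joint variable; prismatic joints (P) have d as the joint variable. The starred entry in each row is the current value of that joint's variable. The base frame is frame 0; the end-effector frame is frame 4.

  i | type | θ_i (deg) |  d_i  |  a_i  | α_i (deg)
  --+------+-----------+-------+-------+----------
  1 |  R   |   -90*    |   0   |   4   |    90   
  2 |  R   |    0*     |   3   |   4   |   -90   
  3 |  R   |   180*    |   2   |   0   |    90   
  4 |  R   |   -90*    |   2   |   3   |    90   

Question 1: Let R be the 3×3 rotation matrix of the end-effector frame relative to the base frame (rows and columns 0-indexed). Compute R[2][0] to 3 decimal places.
-1.000

End-effector x-axis (col 0 of R) = (0.0000,0.0000,-1.0000)
R[2][0] = -1.0000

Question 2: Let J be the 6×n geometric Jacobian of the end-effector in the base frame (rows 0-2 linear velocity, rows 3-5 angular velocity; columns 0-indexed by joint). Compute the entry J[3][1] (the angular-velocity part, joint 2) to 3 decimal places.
-1.000

axis z_1 = (-1.0000,-0.0000,0.0000); lever o_n−o_1 = (-1.0000,-4.0000,-1.0000)
cross product → J_v[:, 1] = (0.0000,-1.0000,4.0000)
J_ω[:, 1] = z_1
entry J[3][1] = -1.0000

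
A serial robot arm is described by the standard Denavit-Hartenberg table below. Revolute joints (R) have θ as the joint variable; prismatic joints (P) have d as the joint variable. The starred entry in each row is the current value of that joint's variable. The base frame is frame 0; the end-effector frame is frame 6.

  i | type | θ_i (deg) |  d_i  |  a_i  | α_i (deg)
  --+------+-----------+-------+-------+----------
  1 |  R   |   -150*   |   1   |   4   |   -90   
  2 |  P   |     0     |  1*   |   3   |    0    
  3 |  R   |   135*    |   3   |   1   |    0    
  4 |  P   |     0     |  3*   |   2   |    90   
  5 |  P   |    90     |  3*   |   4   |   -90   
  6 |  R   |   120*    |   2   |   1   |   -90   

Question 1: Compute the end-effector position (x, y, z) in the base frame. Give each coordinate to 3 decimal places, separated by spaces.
after link 1: o_1 = (-3.4641, -2.0000, 1.0000)
after link 2: o_2 = (-5.5622, -4.3660, 1.0000)
after link 3: o_3 = (-3.4498, -6.6105, 0.2929)
after link 4: o_4 = (-0.7251, -8.5015, -1.1213)
after link 5: o_5 = (-0.5622, -13.0263, -3.2426)
after link 6: o_6 = (-1.5066, -12.9942, -1.2161)

-1.507 -12.994 -1.216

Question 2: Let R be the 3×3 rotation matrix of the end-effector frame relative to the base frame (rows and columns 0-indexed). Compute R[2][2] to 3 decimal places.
-0.354

End-effector z-axis (col 2 of R) = (-0.7392,0.5732,-0.3536)
R[2][2] = -0.3536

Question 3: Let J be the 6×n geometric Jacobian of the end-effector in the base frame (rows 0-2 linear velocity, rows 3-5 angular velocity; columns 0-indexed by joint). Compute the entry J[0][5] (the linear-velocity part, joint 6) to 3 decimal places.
axis z_5 = (-0.6124,-0.3536,0.7071); lever o_n−o_5 = (-0.9444,0.0321,2.0266)
cross product → J_v[:, 5] = (-0.7392,0.5732,-0.3536)
J_ω[:, 5] = z_5
entry J[0][5] = -0.7392

-0.739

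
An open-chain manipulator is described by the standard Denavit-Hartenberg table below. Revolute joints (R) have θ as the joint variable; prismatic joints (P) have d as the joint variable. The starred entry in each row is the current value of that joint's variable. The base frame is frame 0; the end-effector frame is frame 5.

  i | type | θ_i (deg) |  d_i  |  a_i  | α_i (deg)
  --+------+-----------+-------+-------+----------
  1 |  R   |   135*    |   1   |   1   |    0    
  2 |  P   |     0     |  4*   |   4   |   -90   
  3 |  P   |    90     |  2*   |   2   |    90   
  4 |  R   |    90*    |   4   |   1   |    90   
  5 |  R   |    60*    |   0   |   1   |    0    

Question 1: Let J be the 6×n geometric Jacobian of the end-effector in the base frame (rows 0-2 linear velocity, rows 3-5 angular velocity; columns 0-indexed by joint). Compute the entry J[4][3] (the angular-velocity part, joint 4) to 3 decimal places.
axis z_3 = (-0.7071,0.7071,0.0000); lever o_n−o_3 = (-4.5015,2.3801,0.0000)
cross product → J_v[:, 3] = (0.0000,0.0000,1.5000)
J_ω[:, 3] = z_3
entry J[4][3] = 0.7071

0.707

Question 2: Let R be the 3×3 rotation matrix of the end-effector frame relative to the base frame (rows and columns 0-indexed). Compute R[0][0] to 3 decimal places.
-0.966

End-effector x-axis (col 0 of R) = (-0.9659,0.2588,0.0000)
R[0][0] = -0.9659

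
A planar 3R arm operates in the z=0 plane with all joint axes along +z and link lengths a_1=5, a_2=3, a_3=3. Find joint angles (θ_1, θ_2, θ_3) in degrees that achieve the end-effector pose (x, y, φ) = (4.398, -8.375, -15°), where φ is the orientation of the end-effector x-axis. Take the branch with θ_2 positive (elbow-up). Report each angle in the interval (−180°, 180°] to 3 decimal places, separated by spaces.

wrist centre = target − a_3·(cos φ, sin φ) = (1.5002, -7.5985)
cos θ_2 = (59.9885−5²−3²)/(2·5·3) = 0.8663; θ_2 = 29.9703° (elbow-up)
β = atan2(-7.5985,1.5002) = -78.8314°; ψ = atan2(1.4987,7.5989) = 11.1568°
θ_1 = β − ψ = -89.9882°
θ_3 = φ − θ_1 − θ_2 = 45.0178° (wrapped to (-180°,180°])

-89.988 29.970 45.018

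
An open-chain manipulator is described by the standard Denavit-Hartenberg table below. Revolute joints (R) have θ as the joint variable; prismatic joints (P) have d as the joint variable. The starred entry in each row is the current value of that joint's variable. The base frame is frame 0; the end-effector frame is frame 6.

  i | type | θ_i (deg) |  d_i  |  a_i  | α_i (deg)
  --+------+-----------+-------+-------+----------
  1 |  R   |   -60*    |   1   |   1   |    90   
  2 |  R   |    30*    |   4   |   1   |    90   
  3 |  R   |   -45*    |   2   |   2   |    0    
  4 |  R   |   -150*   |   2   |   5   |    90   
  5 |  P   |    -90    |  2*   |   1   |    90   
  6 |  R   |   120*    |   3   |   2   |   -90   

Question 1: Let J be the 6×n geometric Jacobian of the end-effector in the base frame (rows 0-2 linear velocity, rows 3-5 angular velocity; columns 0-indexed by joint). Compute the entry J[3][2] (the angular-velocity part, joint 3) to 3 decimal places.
axis z_2 = (0.2500,-0.4330,-0.8660); lever o_n−o_2 = (-1.1513,-3.4224,-3.2400)
cross product → J_v[:, 2] = (-1.5610,1.8071,-1.3542)
J_ω[:, 2] = z_2
entry J[3][2] = 0.2500

0.250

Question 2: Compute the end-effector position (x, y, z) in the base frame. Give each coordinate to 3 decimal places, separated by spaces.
-3.682 -7.038 -1.740

after link 1: o_1 = (0.5000, -0.8660, 1.0000)
after link 2: o_2 = (-2.5311, -3.6160, 1.5000)
after link 3: o_3 = (-0.1940, -4.8356, 0.4751)
after link 4: o_4 = (-2.9060, -2.7265, -3.6718)
after link 5: o_5 = (-4.6049, -3.6476, -2.5470)
after link 6: o_6 = (-3.6824, -7.0384, -1.7400)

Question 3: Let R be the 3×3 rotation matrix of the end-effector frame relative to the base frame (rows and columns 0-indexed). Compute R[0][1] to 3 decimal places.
-0.642

End-effector y-axis (col 1 of R) = (-0.6424,0.5950,-0.4830)
R[0][1] = -0.6424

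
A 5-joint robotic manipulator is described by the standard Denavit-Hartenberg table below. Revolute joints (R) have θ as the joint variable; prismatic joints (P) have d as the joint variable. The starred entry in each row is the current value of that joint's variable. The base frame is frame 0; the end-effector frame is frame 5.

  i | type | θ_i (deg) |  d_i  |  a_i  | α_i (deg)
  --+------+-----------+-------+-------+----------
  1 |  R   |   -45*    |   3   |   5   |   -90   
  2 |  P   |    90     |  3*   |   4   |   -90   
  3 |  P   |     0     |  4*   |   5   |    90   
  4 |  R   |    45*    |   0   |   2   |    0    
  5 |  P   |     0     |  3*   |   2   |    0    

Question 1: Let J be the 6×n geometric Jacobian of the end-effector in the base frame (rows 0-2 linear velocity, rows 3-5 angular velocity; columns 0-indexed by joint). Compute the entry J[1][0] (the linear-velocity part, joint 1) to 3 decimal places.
2.950

axis z_0 = ẑ; lever o_n−o_0 = (2.9497,5.5355,-8.8284)
cross product → J_v[:, 0] = (-5.5355,2.9497,0.0000)
J_ω[:, 0] = z_0
entry J[1][0] = 2.9497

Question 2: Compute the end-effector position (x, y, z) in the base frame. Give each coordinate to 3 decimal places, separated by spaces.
2.950 5.536 -8.828

after link 1: o_1 = (3.5355, -3.5355, 3.0000)
after link 2: o_2 = (5.6569, -1.4142, -1.0000)
after link 3: o_3 = (2.8284, 1.4142, -6.0000)
after link 4: o_4 = (1.8284, 2.4142, -7.4142)
after link 5: o_5 = (2.9497, 5.5355, -8.8284)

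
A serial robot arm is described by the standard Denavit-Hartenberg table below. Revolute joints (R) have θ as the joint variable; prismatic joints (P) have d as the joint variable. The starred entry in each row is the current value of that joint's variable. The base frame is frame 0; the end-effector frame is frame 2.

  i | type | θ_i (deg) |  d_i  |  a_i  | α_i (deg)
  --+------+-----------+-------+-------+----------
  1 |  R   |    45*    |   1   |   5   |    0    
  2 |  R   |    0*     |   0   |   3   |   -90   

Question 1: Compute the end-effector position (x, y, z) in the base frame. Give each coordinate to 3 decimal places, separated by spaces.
after link 1: o_1 = (3.5355, 3.5355, 1.0000)
after link 2: o_2 = (5.6569, 5.6569, 1.0000)

5.657 5.657 1.000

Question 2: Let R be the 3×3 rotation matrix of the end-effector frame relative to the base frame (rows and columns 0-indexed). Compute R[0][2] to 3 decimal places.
End-effector z-axis (col 2 of R) = (-0.7071,0.7071,0.0000)
R[0][2] = -0.7071

-0.707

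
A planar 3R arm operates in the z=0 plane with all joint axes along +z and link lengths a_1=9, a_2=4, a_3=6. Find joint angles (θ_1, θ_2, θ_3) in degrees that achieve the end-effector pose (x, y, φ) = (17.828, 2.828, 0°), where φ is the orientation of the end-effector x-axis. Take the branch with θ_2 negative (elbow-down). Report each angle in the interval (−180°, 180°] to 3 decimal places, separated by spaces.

26.899 -45.014 18.115

wrist centre = target − a_3·(cos φ, sin φ) = (11.8280, 2.8280)
cos θ_2 = (147.8992−9²−4²)/(2·9·4) = 0.7069; θ_2 = -45.0141° (elbow-down)
β = atan2(2.8280,11.8280) = 13.4466°; ψ = atan2(-2.8291,11.8277) = -13.4521°
θ_1 = β − ψ = 26.8987°
θ_3 = φ − θ_1 − θ_2 = 18.1154° (wrapped to (-180°,180°])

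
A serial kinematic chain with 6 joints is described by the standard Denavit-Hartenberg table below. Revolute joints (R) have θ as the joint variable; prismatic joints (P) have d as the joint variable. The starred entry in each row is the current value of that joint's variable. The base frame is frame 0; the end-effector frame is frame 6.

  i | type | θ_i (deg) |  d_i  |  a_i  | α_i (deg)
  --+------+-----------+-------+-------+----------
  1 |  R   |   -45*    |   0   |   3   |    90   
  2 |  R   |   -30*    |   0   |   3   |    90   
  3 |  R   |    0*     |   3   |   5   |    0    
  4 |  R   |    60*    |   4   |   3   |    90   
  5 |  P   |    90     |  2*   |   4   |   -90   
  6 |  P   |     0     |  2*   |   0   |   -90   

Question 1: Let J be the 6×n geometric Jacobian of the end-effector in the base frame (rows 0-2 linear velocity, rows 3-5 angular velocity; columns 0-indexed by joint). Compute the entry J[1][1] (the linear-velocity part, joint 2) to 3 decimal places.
-10.354

axis z_1 = (-0.7071,-0.7071,0.0000); lever o_n−o_1 = (2.4715,-2.2820,-14.6423)
cross product → J_v[:, 1] = (10.3537,-10.3537,3.3612)
J_ω[:, 1] = z_1
entry J[1][1] = -10.3537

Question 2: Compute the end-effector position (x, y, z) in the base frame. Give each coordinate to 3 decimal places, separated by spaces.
4.593 -4.403 -14.642

after link 1: o_1 = (2.1213, -2.1213, 0.0000)
after link 2: o_2 = (3.9584, -3.9584, -1.5000)
after link 3: o_3 = (5.9596, -5.9596, -6.5981)
after link 4: o_4 = (3.6269, -7.3011, -10.8122)
after link 5: o_5 = (3.9804, -6.2404, -15.1423)
after link 6: o_6 = (4.5928, -4.4033, -14.6423)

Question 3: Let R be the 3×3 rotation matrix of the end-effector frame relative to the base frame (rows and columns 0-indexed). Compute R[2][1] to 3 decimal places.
End-effector y-axis (col 1 of R) = (-0.3062,-0.9186,-0.2500)
R[2][1] = -0.2500

-0.250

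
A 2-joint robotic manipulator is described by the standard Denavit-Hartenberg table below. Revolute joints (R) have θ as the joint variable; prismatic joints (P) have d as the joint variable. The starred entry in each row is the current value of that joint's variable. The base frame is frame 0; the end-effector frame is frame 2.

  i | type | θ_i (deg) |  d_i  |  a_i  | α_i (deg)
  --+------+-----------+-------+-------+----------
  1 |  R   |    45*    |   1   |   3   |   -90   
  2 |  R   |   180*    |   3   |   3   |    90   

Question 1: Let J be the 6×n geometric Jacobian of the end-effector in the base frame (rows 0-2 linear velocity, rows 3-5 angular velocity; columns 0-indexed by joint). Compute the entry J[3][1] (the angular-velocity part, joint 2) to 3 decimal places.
-0.707

axis z_1 = (-0.7071,0.7071,0.0000); lever o_n−o_1 = (-4.2426,0.0000,-0.0000)
cross product → J_v[:, 1] = (-0.0000,-0.0000,3.0000)
J_ω[:, 1] = z_1
entry J[3][1] = -0.7071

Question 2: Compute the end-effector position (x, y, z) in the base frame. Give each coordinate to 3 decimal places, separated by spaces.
after link 1: o_1 = (2.1213, 2.1213, 1.0000)
after link 2: o_2 = (-2.1213, 2.1213, 1.0000)

-2.121 2.121 1.000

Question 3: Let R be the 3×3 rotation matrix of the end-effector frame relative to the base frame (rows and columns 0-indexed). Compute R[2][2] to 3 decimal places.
End-effector z-axis (col 2 of R) = (0.0000,0.0000,-1.0000)
R[2][2] = -1.0000

-1.000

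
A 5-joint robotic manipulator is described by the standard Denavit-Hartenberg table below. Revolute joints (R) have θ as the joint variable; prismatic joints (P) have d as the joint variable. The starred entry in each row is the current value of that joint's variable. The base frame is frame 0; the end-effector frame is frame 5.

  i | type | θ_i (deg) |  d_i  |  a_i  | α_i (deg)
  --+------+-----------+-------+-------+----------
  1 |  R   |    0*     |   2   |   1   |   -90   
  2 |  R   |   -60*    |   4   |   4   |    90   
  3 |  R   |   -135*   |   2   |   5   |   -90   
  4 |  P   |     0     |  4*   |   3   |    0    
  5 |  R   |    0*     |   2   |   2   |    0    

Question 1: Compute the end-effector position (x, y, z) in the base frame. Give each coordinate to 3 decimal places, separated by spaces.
-0.146 -7.314 4.015

after link 1: o_1 = (1.0000, 0.0000, 2.0000)
after link 2: o_2 = (3.0000, 4.0000, 5.4641)
after link 3: o_3 = (-0.4998, 0.4645, 3.4022)
after link 4: o_4 = (-0.1463, -4.4853, 4.0146)
after link 5: o_5 = (-0.1463, -7.3137, 4.0146)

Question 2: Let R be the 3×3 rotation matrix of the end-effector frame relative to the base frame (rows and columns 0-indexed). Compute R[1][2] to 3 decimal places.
-0.707

End-effector z-axis (col 2 of R) = (0.3536,-0.7071,0.6124)
R[1][2] = -0.7071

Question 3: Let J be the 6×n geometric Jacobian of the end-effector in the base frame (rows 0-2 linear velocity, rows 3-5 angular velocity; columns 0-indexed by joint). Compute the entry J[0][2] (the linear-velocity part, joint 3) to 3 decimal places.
5.657

axis z_2 = (-0.8660,0.0000,0.5000); lever o_n−o_2 = (-3.1463,-11.3137,-1.4495)
cross product → J_v[:, 2] = (5.6569,-2.8284,9.7980)
J_ω[:, 2] = z_2
entry J[0][2] = 5.6569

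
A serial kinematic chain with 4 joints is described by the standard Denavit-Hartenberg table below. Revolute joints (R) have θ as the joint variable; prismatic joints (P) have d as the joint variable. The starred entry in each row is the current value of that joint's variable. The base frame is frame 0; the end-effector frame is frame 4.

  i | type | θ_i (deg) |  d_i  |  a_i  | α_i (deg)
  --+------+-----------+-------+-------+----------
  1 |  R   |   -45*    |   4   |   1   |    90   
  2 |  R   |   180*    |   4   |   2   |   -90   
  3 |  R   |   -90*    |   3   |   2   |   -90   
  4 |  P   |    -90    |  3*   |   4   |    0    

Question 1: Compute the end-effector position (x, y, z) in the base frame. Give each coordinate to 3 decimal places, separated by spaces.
after link 1: o_1 = (0.7071, -0.7071, 4.0000)
after link 2: o_2 = (-3.5355, -2.1213, 4.0000)
after link 3: o_3 = (-4.9497, -3.5355, 1.0000)
after link 4: o_4 = (-7.0711, -1.4142, -3.0000)

-7.071 -1.414 -3.000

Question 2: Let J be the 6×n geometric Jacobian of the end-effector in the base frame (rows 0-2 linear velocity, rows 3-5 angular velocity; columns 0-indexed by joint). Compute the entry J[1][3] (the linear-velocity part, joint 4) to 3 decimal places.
prismatic axis z_3 = (-0.7071,0.7071,0.0000)
J_v[:, 3] = z_3; J_ω[:, 3] = (0,0,0)
entry J[1][3] = 0.7071

0.707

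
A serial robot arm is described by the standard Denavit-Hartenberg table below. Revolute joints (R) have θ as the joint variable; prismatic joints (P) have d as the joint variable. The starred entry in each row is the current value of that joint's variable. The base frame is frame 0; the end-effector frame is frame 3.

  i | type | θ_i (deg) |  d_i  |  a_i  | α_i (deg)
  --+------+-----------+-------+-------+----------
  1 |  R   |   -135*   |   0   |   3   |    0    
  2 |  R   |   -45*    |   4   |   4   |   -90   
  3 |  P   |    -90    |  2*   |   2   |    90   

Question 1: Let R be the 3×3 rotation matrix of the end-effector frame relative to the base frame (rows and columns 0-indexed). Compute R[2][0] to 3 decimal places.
1.000

End-effector x-axis (col 0 of R) = (-0.0000,0.0000,1.0000)
R[2][0] = 1.0000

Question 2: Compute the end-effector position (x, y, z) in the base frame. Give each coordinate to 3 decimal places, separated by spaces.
after link 1: o_1 = (-2.1213, -2.1213, 0.0000)
after link 2: o_2 = (-6.1213, -2.1213, 4.0000)
after link 3: o_3 = (-6.1213, -4.1213, 6.0000)

-6.121 -4.121 6.000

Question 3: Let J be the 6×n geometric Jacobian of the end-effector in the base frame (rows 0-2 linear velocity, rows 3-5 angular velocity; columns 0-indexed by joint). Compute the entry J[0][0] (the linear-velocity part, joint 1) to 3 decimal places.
axis z_0 = ẑ; lever o_n−o_0 = (-6.1213,-4.1213,6.0000)
cross product → J_v[:, 0] = (4.1213,-6.1213,0.0000)
J_ω[:, 0] = z_0
entry J[0][0] = 4.1213

4.121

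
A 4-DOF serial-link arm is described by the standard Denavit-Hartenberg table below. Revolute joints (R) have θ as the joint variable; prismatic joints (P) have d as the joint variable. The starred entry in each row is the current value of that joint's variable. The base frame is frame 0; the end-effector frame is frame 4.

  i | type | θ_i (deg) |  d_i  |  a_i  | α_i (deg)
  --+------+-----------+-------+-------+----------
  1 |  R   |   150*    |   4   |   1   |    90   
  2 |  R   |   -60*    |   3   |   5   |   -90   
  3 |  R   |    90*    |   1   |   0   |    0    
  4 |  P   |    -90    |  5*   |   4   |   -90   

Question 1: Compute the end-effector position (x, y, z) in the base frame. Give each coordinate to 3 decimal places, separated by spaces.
-7.763 7.946 -0.794

after link 1: o_1 = (-0.8660, 0.5000, 4.0000)
after link 2: o_2 = (-1.5311, 4.3481, -0.3301)
after link 3: o_3 = (-2.2811, 4.7811, 0.1699)
after link 4: o_4 = (-7.7631, 7.9462, -0.7942)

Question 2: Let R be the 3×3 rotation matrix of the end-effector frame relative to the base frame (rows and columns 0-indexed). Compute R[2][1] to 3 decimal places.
-0.500

End-effector y-axis (col 1 of R) = (0.7500,-0.4330,-0.5000)
R[2][1] = -0.5000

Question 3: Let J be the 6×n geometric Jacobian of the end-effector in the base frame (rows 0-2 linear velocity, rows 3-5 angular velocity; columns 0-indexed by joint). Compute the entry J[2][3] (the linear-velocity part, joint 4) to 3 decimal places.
0.500

prismatic axis z_3 = (-0.7500,0.4330,0.5000)
J_v[:, 3] = z_3; J_ω[:, 3] = (0,0,0)
entry J[2][3] = 0.5000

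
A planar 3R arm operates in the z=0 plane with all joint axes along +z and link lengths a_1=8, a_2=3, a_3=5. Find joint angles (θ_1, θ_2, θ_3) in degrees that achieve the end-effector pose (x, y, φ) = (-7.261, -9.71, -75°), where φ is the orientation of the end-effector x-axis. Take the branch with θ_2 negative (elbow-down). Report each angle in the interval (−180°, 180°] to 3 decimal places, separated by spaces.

-135.004 -59.989 119.993

wrist centre = target − a_3·(cos φ, sin φ) = (-8.5551, -4.8804)
cos θ_2 = (97.0077−8²−3²)/(2·8·3) = 0.5002; θ_2 = -59.9894° (elbow-down)
β = atan2(-4.8804,-8.5551) = -150.2968°; ψ = atan2(-2.5978,9.5005) = -15.2931°
θ_1 = β − ψ = -135.0038°
θ_3 = φ − θ_1 − θ_2 = 119.9932° (wrapped to (-180°,180°])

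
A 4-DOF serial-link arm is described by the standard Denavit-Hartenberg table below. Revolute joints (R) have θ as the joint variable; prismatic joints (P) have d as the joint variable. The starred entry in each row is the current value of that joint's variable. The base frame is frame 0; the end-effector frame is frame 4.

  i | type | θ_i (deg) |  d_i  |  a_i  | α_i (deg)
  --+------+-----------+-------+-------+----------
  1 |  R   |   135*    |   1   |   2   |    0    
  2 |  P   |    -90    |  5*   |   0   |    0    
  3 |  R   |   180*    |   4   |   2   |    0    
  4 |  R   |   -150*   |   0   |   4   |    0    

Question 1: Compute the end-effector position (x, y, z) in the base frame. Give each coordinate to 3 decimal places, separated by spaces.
-1.793 3.864 10.000

after link 1: o_1 = (-1.4142, 1.4142, 1.0000)
after link 2: o_2 = (-1.4142, 1.4142, 6.0000)
after link 3: o_3 = (-2.8284, 0.0000, 10.0000)
after link 4: o_4 = (-1.7932, 3.8637, 10.0000)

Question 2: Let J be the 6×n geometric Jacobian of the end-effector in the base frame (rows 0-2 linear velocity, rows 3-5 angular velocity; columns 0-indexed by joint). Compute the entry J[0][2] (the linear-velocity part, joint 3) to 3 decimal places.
axis z_2 = (0.0000,0.0000,1.0000); lever o_n−o_2 = (-0.3789,2.4495,4.0000)
cross product → J_v[:, 2] = (-2.4495,-0.3789,0.0000)
J_ω[:, 2] = z_2
entry J[0][2] = -2.4495

-2.449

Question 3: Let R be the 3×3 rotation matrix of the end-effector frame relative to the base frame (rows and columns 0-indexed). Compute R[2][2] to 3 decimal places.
1.000

End-effector z-axis (col 2 of R) = (0.0000,0.0000,1.0000)
R[2][2] = 1.0000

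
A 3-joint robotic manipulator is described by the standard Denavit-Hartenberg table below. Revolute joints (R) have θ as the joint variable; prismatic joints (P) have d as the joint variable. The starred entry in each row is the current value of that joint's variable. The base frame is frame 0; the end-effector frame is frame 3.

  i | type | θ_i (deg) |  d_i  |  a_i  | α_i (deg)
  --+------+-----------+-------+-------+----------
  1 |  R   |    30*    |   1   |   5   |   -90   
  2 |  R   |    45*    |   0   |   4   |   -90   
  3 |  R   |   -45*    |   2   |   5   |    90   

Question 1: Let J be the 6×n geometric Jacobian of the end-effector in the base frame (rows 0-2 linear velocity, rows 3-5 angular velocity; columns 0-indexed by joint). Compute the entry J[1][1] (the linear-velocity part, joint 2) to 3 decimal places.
axis z_1 = (-0.5000,0.8660,0.0000); lever o_n−o_1 = (1.6220,5.0190,-6.7426)
cross product → J_v[:, 1] = (-5.8393,-3.3713,-3.9142)
J_ω[:, 1] = z_1
entry J[1][1] = -3.3713

-3.371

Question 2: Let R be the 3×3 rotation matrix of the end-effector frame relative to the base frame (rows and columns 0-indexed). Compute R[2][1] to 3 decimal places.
End-effector y-axis (col 1 of R) = (-0.6124,-0.3536,-0.7071)
R[2][1] = -0.7071

-0.707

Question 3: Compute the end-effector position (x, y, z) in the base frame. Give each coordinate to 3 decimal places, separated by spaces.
5.952 7.519 -5.743

after link 1: o_1 = (4.3301, 2.5000, 1.0000)
after link 2: o_2 = (6.7796, 3.9142, -1.8284)
after link 3: o_3 = (5.9522, 7.5190, -5.7426)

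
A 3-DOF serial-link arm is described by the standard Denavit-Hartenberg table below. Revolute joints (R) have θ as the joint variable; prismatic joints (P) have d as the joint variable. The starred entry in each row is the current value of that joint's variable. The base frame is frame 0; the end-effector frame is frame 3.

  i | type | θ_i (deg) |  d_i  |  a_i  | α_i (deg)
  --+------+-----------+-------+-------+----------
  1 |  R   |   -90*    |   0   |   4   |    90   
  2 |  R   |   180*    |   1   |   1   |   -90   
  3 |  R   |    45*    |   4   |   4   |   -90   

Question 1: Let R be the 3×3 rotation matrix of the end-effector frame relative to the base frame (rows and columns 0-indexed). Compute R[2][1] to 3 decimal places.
1.000

End-effector y-axis (col 1 of R) = (0.0000,-0.0000,1.0000)
R[2][1] = 1.0000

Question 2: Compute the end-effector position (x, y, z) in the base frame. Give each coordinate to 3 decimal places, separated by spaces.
after link 1: o_1 = (0.0000, -4.0000, 0.0000)
after link 2: o_2 = (-1.0000, -3.0000, 0.0000)
after link 3: o_3 = (1.8284, -0.1716, -4.0000)

1.828 -0.172 -4.000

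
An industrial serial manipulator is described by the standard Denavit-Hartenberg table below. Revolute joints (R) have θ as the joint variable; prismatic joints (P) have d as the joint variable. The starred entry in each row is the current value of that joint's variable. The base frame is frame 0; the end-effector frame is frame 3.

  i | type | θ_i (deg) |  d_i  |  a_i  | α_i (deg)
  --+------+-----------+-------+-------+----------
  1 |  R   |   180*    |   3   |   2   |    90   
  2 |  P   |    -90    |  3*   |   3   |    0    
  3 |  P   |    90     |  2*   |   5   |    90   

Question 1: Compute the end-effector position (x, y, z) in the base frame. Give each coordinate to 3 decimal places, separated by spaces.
after link 1: o_1 = (-2.0000, 0.0000, 3.0000)
after link 2: o_2 = (-2.0000, 3.0000, 0.0000)
after link 3: o_3 = (-7.0000, 5.0000, 0.0000)

-7.000 5.000 0.000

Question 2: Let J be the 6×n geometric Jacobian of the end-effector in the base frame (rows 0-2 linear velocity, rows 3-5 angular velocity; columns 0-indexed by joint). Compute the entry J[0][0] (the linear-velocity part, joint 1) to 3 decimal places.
axis z_0 = ẑ; lever o_n−o_0 = (-7.0000,5.0000,0.0000)
cross product → J_v[:, 0] = (-5.0000,-7.0000,0.0000)
J_ω[:, 0] = z_0
entry J[0][0] = -5.0000

-5.000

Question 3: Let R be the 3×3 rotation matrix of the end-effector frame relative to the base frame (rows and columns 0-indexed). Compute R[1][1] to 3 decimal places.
End-effector y-axis (col 1 of R) = (0.0000,1.0000,0.0000)
R[1][1] = 1.0000

1.000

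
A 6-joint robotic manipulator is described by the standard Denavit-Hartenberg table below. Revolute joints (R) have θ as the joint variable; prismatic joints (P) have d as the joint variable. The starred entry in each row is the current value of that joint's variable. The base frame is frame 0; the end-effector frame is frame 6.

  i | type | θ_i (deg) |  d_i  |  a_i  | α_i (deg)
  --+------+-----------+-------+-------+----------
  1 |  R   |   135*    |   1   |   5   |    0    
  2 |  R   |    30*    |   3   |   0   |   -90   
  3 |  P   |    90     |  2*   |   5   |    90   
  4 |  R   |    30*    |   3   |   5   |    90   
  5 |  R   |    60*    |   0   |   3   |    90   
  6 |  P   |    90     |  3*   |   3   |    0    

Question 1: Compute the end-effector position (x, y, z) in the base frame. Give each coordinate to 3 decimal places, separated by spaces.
after link 1: o_1 = (-3.5355, 3.5355, 1.0000)
after link 2: o_2 = (-3.5355, 3.5355, 4.0000)
after link 3: o_3 = (-4.0532, 1.6037, -1.0000)
after link 4: o_4 = (-7.5980, -0.0347, -5.3301)
after link 5: o_5 = (-10.3017, -0.0867, -6.6292)
after link 6: o_6 = (-8.5166, 0.7799, -10.3792)

-8.517 0.780 -10.379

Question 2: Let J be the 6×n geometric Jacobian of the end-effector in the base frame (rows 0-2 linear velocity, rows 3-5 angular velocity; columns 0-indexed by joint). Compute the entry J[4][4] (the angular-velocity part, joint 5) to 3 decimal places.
0.837

axis z_4 = (0.2241,0.8365,-0.5000); lever o_n−o_4 = (-0.9186,0.8145,-5.0490)
cross product → J_v[:, 4] = (-3.8163,1.5910,0.9510)
J_ω[:, 4] = z_4
entry J[4][4] = 0.8365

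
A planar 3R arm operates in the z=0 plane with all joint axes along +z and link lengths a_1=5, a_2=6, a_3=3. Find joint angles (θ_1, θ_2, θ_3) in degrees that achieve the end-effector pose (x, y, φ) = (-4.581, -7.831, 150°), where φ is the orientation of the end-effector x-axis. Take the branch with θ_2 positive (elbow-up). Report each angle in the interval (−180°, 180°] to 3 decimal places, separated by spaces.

wrist centre = target − a_3·(cos φ, sin φ) = (-1.9829, -9.3310)
cos θ_2 = (90.9995−5²−6²)/(2·5·6) = 0.5000; θ_2 = 60.0005° (elbow-up)
β = atan2(-9.3310,-1.9829) = -101.9974°; ψ = atan2(5.1962,8.0000) = 33.0048°
θ_1 = β − ψ = -135.0022°
θ_3 = φ − θ_1 − θ_2 = -134.9983° (wrapped to (-180°,180°])

-135.002 60.000 -134.998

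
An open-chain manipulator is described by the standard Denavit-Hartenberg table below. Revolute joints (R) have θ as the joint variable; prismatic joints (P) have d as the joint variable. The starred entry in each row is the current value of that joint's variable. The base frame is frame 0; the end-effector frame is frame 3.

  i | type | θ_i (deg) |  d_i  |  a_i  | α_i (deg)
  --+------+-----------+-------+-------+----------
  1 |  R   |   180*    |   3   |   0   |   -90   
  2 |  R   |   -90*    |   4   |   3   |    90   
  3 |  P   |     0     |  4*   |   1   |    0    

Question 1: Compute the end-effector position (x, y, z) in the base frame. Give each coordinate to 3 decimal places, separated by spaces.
4.000 -4.000 7.000

after link 1: o_1 = (0.0000, 0.0000, 3.0000)
after link 2: o_2 = (-0.0000, -4.0000, 6.0000)
after link 3: o_3 = (4.0000, -4.0000, 7.0000)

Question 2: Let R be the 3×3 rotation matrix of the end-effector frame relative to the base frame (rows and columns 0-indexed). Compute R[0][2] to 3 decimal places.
1.000

End-effector z-axis (col 2 of R) = (1.0000,-0.0000,0.0000)
R[0][2] = 1.0000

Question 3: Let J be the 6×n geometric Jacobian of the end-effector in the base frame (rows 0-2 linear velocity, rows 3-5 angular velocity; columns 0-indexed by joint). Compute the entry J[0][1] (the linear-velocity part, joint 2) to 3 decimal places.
axis z_1 = (-0.0000,-1.0000,0.0000); lever o_n−o_1 = (4.0000,-4.0000,4.0000)
cross product → J_v[:, 1] = (-4.0000,0.0000,4.0000)
J_ω[:, 1] = z_1
entry J[0][1] = -4.0000

-4.000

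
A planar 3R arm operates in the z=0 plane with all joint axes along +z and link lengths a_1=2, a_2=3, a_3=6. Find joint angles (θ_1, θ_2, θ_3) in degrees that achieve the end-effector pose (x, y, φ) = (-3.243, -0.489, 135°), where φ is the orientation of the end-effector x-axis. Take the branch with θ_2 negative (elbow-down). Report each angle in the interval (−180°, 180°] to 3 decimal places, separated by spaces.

wrist centre = target − a_3·(cos φ, sin φ) = (0.9996, -4.7316)
cos θ_2 = (23.3877−2²−3²)/(2·2·3) = 0.8656; θ_2 = -30.0439° (elbow-down)
β = atan2(-4.7316,0.9996) = -78.0707°; ψ = atan2(-1.5020,4.5969) = -18.0942°
θ_1 = β − ψ = -59.9765°
θ_3 = φ − θ_1 − θ_2 = -134.9796° (wrapped to (-180°,180°])

-59.977 -30.044 -134.980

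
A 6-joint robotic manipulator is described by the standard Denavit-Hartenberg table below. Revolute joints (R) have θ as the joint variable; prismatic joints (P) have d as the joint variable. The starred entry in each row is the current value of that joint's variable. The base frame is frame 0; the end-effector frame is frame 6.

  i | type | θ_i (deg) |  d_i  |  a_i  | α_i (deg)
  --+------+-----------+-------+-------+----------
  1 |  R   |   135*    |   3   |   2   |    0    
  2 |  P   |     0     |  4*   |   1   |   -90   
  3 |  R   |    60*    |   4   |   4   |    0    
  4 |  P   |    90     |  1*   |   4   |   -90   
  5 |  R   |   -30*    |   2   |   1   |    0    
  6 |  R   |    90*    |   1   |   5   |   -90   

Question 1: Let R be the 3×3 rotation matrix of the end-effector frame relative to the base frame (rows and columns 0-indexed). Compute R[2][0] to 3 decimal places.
-0.250

End-effector x-axis (col 0 of R) = (0.9186,0.3062,-0.2500)
R[2][0] = -0.2500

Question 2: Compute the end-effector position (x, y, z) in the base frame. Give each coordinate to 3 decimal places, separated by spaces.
after link 1: o_1 = (-1.4142, 1.4142, 3.0000)
after link 2: o_2 = (-2.1213, 2.1213, 7.0000)
after link 3: o_3 = (-6.3640, 0.7071, 3.5359)
after link 4: o_4 = (-4.6216, -2.4495, 1.5359)
after link 5: o_5 = (-3.7377, -4.0405, 2.8349)
after link 6: o_6 = (1.2087, -2.8631, 2.4510)

1.209 -2.863 2.451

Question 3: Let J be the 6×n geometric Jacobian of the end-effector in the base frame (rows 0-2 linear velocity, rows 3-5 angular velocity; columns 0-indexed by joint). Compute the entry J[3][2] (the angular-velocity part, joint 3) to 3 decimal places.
axis z_2 = (-0.7071,-0.7071,0.0000); lever o_n−o_2 = (3.3300,-4.9844,-4.5490)
cross product → J_v[:, 2] = (3.2167,-3.2167,5.8792)
J_ω[:, 2] = z_2
entry J[3][2] = -0.7071

-0.707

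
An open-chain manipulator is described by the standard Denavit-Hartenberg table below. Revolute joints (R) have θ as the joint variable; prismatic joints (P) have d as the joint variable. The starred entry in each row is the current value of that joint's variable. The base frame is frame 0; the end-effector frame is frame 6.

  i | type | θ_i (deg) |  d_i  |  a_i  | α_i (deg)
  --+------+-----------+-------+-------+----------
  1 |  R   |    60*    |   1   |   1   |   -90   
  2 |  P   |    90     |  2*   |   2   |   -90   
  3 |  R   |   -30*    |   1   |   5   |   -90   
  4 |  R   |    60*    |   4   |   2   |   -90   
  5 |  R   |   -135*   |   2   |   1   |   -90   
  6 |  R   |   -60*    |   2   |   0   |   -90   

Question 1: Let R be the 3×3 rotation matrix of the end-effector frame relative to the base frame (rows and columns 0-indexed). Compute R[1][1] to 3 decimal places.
End-effector y-axis (col 1 of R) = (-0.6834,-0.3125,0.6597)
R[1][1] = -0.3125

-0.313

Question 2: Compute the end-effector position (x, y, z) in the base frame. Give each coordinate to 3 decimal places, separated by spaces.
after link 1: o_1 = (0.5000, 0.8660, 1.0000)
after link 2: o_2 = (-1.2321, 1.8660, -1.0000)
after link 3: o_3 = (-3.8971, 2.2500, -5.3301)
after link 4: o_4 = (-0.4641, 2.2679, -8.1962)
after link 5: o_5 = (1.1631, 1.7761, -6.7435)
after link 6: o_6 = (2.5300, 2.4011, -8.0630)

2.530 2.401 -8.063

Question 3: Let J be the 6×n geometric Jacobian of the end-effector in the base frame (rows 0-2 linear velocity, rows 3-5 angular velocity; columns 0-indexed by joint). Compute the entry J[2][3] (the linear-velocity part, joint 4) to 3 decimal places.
axis z_3 = (0.7500,-0.4330,-0.5000); lever o_n−o_3 = (6.4271,0.1511,-2.7329)
cross product → J_v[:, 3] = (1.2589,-1.1639,2.8964)
J_ω[:, 3] = z_3
entry J[2][3] = 2.8964

2.896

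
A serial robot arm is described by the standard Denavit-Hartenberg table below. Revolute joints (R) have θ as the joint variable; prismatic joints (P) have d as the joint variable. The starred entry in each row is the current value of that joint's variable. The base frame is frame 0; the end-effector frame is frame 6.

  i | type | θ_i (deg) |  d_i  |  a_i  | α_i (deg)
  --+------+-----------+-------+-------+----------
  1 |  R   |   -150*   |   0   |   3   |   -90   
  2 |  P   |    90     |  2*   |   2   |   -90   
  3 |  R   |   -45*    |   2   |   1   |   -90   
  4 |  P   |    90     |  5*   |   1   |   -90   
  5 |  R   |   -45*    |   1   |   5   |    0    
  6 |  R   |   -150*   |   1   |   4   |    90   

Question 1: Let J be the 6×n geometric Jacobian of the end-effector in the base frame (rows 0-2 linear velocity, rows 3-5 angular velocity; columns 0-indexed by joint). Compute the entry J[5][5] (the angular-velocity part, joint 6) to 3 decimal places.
axis z_5 = (-0.3536,0.6124,0.7071); lever o_n−o_5 = (3.3585,1.9102,1.4392)
cross product → J_v[:, 5] = (-0.4694,2.8837,-2.7321)
J_ω[:, 5] = z_5
entry J[5][5] = 0.7071

0.707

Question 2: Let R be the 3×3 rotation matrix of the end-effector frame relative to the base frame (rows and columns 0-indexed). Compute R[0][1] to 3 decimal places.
-0.354

End-effector y-axis (col 1 of R) = (-0.3536,0.6124,0.7071)
R[0][1] = -0.3536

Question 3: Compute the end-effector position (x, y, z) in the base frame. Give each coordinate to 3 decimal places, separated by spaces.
-3.453 2.637 -6.596

after link 1: o_1 = (-2.5981, -1.5000, 0.0000)
after link 2: o_2 = (-1.5981, -3.2321, -2.0000)
after link 3: o_3 = (0.4875, -2.8444, -2.7071)
after link 4: o_4 = (-2.1463, -0.2826, -6.2426)
after link 5: o_5 = (-6.8117, 0.7271, -8.0355)
after link 6: o_6 = (-3.4531, 2.6374, -6.5964)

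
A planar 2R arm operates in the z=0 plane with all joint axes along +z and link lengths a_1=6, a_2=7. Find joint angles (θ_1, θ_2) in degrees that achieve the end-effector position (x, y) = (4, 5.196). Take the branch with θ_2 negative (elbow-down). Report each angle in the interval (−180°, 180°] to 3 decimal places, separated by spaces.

120.000 -120.001

cos θ_2 = (42.9984−6²−7²)/(2·6·7) = -0.5000; θ_2 = -120.0012° (elbow-down)
β = atan2(5.1960,4.0000) = 52.4101°; ψ = atan2(-6.0621,2.4999) = -67.5899°
θ_1 = β − ψ = 120.0000°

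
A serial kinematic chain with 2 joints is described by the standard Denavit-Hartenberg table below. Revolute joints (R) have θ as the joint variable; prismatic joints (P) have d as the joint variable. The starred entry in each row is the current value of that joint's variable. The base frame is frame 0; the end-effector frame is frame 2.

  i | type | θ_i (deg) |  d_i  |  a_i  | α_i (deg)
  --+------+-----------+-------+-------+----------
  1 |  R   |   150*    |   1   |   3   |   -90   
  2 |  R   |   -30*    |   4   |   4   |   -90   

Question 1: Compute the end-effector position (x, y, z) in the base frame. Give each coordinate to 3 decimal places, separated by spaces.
after link 1: o_1 = (-2.5981, 1.5000, 1.0000)
after link 2: o_2 = (-7.5981, -0.2321, 3.0000)

-7.598 -0.232 3.000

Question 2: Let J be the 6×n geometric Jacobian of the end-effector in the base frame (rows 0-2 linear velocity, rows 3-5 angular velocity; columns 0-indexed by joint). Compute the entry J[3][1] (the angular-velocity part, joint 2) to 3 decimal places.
axis z_1 = (-0.5000,-0.8660,0.0000); lever o_n−o_1 = (-5.0000,-1.7321,2.0000)
cross product → J_v[:, 1] = (-1.7321,1.0000,-3.4641)
J_ω[:, 1] = z_1
entry J[3][1] = -0.5000

-0.500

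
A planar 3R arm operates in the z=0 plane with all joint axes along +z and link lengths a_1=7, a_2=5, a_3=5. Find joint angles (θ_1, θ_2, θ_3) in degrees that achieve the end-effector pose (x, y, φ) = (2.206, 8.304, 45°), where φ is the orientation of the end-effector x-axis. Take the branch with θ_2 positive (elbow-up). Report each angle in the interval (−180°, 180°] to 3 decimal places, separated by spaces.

wrist centre = target − a_3·(cos φ, sin φ) = (-1.3295, 4.7685)
cos θ_2 = (24.5059−7²−5²)/(2·7·5) = -0.7071; θ_2 = 134.9961° (elbow-up)
β = atan2(4.7685,-1.3295) = 105.5794°; ψ = atan2(3.5358,3.4647) = 45.5816°
θ_1 = β − ψ = 59.9978°
θ_3 = φ − θ_1 − θ_2 = -149.9938° (wrapped to (-180°,180°])

59.998 134.996 -149.994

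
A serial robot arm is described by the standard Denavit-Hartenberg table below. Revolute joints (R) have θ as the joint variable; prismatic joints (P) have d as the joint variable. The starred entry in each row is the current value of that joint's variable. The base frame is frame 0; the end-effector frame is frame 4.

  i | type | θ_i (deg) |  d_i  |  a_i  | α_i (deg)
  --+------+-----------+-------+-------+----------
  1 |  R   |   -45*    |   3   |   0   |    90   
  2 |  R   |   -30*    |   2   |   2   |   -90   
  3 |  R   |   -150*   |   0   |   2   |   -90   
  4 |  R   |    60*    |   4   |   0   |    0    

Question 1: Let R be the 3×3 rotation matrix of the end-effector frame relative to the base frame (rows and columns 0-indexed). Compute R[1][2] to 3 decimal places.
End-effector z-axis (col 2 of R) = (-0.3062,-0.9186,-0.2500)
R[1][2] = -0.9186

-0.919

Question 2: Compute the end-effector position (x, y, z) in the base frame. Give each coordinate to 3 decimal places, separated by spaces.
after link 1: o_1 = (0.0000, 0.0000, 3.0000)
after link 2: o_2 = (-0.1895, -2.6390, 2.0000)
after link 3: o_3 = (-1.9572, -2.2854, 2.8660)
after link 4: o_4 = (-3.1820, -5.9596, 1.8660)

-3.182 -5.960 1.866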